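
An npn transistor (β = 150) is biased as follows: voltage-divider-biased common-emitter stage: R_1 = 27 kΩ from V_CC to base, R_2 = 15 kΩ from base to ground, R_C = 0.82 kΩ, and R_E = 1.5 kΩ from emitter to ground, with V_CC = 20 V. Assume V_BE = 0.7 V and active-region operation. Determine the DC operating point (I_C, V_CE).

Thevenize the base divider: V_Th = V_CC·R_2/(R_1+R_2) = 20×15/42 = 7.14 V, R_Th = R_1‖R_2 = 9.64 kΩ.
Base-emitter loop: V_Th = I_B·R_Th + V_BE + (β+1)I_B·R_E, so I_B = (7.14 − 0.7) / (9.64 + 151×1.5) = 0.0273 mA.
I_C = β·I_B = 150×0.0273 = 4.09 mA, and I_E = (β+1)I_B = 4.12 mA.
V_CE = V_CC − I_C·R_C − I_E·R_E = 20 − 4.09×0.82 − 4.12×1.5 = 10.5 V.
V_CE = 10.5 V > 0.2 V confirms active-region operation.

I_C ≈ 4.1 mA, V_CE ≈ 10 V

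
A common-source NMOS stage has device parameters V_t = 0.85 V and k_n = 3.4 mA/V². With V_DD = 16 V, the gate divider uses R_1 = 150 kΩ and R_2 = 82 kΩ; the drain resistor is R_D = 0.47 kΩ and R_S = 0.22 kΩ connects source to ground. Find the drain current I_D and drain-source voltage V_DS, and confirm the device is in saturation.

I_D ≈ 11 mA, V_DS ≈ 8.7 V

V_G = V_DD·R_2/(R_1+R_2) = 16×82/232 = 5.66 V.
Assume saturation: I_D = (k_n/2)(V_GS − V_t)² with V_GS = V_G − I_D·R_S = 5.66 − 0.22·I_D.
Substituting gives 0.0823·I_D² − 4.59·I_D + 39.3 = 0, with roots I_D = 10.5 or 45.3 mA.
The root I_D = 45.3 mA gives V_GS = -4.31 V ≤ V_t, so take I_D = 10.5 mA.
Then V_GS = 3.34 V and V_DS = V_DD − I_D(R_D+R_S) = 16 − 10.5×0.69 = 8.73 V.
Saturation requires V_DS ≥ V_GS − V_t = 2.49 V; 8.73 ≥ 2.49 ✓.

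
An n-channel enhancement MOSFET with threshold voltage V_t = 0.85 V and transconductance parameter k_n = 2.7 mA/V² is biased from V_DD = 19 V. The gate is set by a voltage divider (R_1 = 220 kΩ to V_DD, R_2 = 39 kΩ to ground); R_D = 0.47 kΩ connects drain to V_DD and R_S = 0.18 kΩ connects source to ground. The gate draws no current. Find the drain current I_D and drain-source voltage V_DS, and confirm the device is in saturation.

I_D ≈ 3 mA, V_DS ≈ 17 V

V_G = V_DD·R_2/(R_1+R_2) = 19×39/259 = 2.86 V.
Assume saturation: I_D = (k_n/2)(V_GS − V_t)² with V_GS = V_G − I_D·R_S = 2.86 − 0.18·I_D.
Substituting gives 0.0437·I_D² − 1.98·I_D + 5.46 = 0, with roots I_D = 2.95 or 42.3 mA.
The root I_D = 42.3 mA gives V_GS = -4.74 V ≤ V_t, so take I_D = 2.95 mA.
Then V_GS = 2.33 V and V_DS = V_DD − I_D(R_D+R_S) = 19 − 2.95×0.65 = 17.1 V.
Saturation requires V_DS ≥ V_GS − V_t = 1.48 V; 17.1 ≥ 1.48 ✓.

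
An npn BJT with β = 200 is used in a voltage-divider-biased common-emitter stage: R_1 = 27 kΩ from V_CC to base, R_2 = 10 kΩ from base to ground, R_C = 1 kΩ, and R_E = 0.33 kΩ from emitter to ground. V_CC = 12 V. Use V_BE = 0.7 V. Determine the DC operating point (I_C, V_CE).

Thevenize the base divider: V_Th = V_CC·R_2/(R_1+R_2) = 12×10/37 = 3.24 V, R_Th = R_1‖R_2 = 7.3 kΩ.
Base-emitter loop: V_Th = I_B·R_Th + V_BE + (β+1)I_B·R_E, so I_B = (3.24 − 0.7) / (7.3 + 201×0.33) = 0.0345 mA.
I_C = β·I_B = 200×0.0345 = 6.91 mA, and I_E = (β+1)I_B = 6.94 mA.
V_CE = V_CC − I_C·R_C − I_E·R_E = 12 − 6.91×1 − 6.94×0.33 = 2.8 V.
V_CE = 2.8 V > 0.2 V confirms active-region operation.

I_C ≈ 6.9 mA, V_CE ≈ 2.8 V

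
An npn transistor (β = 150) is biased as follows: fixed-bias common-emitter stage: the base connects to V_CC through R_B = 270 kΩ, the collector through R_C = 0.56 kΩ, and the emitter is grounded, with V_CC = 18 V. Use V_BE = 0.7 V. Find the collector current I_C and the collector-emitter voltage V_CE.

I_C ≈ 9.6 mA, V_CE ≈ 13 V

Base loop: V_CC = I_B·R_B + V_BE, so I_B = (18 − 0.7)/270 kΩ = 0.0641 mA.
In the active region I_C = β·I_B = 150 × 0.0641 = 9.61 mA.
Collector loop: V_CE = V_CC − I_C·R_C = 18 − 9.61×0.56 = 12.6 V.
Since V_CE = 12.6 V > V_CE(sat) ≈ 0.2 V, the transistor is in the active region as assumed.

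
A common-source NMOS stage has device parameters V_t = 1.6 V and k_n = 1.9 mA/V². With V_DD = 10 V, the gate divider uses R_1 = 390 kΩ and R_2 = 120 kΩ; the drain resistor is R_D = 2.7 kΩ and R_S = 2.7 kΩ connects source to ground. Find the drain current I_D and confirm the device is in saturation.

I_D ≈ 0.14 mA

V_G = V_DD·R_2/(R_1+R_2) = 10×120/510 = 2.35 V.
Assume saturation: I_D = (k_n/2)(V_GS − V_t)² with V_GS = V_G − I_D·R_S = 2.35 − 2.7·I_D.
Substituting gives 6.93·I_D² − 4.86·I_D + 0.539 = 0, with roots I_D = 0.138 or 0.564 mA.
The root I_D = 0.564 mA gives V_GS = 0.829 V ≤ V_t, so take I_D = 0.138 mA.
Then V_GS = 1.98 V and V_DS = V_DD − I_D(R_D+R_S) = 10 − 0.138×5.4 = 9.26 V.
Saturation requires V_DS ≥ V_GS − V_t = 0.381 V; 9.26 ≥ 0.381 ✓.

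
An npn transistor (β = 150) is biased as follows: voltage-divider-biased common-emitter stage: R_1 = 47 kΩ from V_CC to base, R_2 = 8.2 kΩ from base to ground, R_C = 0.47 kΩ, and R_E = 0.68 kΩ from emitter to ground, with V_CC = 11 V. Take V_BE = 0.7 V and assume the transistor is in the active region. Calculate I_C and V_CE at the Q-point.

Thevenize the base divider: V_Th = V_CC·R_2/(R_1+R_2) = 11×8.2/55.2 = 1.63 V, R_Th = R_1‖R_2 = 6.98 kΩ.
Base-emitter loop: V_Th = I_B·R_Th + V_BE + (β+1)I_B·R_E, so I_B = (1.63 − 0.7) / (6.98 + 151×0.68) = 0.00852 mA.
I_C = β·I_B = 150×0.00852 = 1.28 mA, and I_E = (β+1)I_B = 1.29 mA.
V_CE = V_CC − I_C·R_C − I_E·R_E = 11 − 1.28×0.47 − 1.29×0.68 = 9.52 V.
V_CE = 9.52 V > 0.2 V confirms active-region operation.

I_C ≈ 1.3 mA, V_CE ≈ 9.5 V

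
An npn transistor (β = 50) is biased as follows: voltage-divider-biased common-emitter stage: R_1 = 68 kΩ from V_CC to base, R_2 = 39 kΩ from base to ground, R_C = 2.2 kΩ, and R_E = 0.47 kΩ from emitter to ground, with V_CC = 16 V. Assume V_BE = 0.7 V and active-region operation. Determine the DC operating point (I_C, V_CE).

I_C ≈ 5.3 mA, V_CE ≈ 1.9 V

Thevenize the base divider: V_Th = V_CC·R_2/(R_1+R_2) = 16×39/107 = 5.83 V, R_Th = R_1‖R_2 = 24.8 kΩ.
Base-emitter loop: V_Th = I_B·R_Th + V_BE + (β+1)I_B·R_E, so I_B = (5.83 − 0.7) / (24.8 + 51×0.47) = 0.105 mA.
I_C = β·I_B = 50×0.105 = 5.26 mA, and I_E = (β+1)I_B = 5.37 mA.
V_CE = V_CC − I_C·R_C − I_E·R_E = 16 − 5.26×2.2 − 5.37×0.47 = 1.9 V.
V_CE = 1.9 V > 0.2 V confirms active-region operation.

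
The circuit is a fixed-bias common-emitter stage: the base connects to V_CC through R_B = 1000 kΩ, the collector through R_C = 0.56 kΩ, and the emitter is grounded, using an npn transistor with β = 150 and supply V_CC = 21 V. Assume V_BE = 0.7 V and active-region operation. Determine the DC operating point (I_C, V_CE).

I_C ≈ 3 mA, V_CE ≈ 19 V

Base loop: V_CC = I_B·R_B + V_BE, so I_B = (21 − 0.7)/1000 kΩ = 0.0203 mA.
In the active region I_C = β·I_B = 150 × 0.0203 = 3.05 mA.
Collector loop: V_CE = V_CC − I_C·R_C = 21 − 3.05×0.56 = 19.3 V.
Since V_CE = 19.3 V > V_CE(sat) ≈ 0.2 V, the transistor is in the active region as assumed.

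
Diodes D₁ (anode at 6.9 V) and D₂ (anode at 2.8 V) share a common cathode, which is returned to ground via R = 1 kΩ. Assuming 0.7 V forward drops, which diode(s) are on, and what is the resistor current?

Only D₁ conducts; I_R ≈ 6.2 mA

Assume both conduct. Then node N would need to be at both 6.9−0.7 = 6.2 V and 2.8−0.7 = 2.1 V, which is impossible.
Assume only D₁ conducts: V_N = 6.9 − 0.7 = 6.2 V, so I_R = 6.2/1 = 6.2 mA.
Check D₂: its anode-to-cathode voltage is 2.8 − 6.2 = -3.4 V < 0.7 V, so it is off. The assumption is consistent.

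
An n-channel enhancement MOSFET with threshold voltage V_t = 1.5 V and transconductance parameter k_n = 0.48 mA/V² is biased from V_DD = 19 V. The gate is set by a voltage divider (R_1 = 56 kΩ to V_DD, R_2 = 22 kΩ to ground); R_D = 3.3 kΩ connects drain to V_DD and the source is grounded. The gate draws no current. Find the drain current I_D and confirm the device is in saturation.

V_G = V_DD·R_2/(R_1+R_2) = 19×22/78 = 5.36 V. With the source grounded, V_GS = V_G = 5.36 V.
Assume saturation: I_D = (k_n/2)(V_GS − V_t)² = (0.48/2)×(5.36 − 1.5)² = 0.24×3.86² = 3.57 mA.
V_DS = V_DD − I_D·R_D = 19 − 3.57×3.3 = 7.21 V.
Saturation requires V_DS ≥ V_GS − V_t = 3.86 V; 7.21 ≥ 3.86 ✓.

I_D ≈ 3.6 mA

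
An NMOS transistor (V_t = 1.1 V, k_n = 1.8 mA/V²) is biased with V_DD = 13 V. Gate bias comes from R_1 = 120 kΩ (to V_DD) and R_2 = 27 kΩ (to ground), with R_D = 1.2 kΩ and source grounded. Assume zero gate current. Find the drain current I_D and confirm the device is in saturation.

V_G = V_DD·R_2/(R_1+R_2) = 13×27/147 = 2.39 V. With the source grounded, V_GS = V_G = 2.39 V.
Assume saturation: I_D = (k_n/2)(V_GS − V_t)² = (1.8/2)×(2.39 − 1.1)² = 0.9×1.29² = 1.49 mA.
V_DS = V_DD − I_D·R_D = 13 − 1.49×1.2 = 11.2 V.
Saturation requires V_DS ≥ V_GS − V_t = 1.29 V; 11.2 ≥ 1.29 ✓.

I_D ≈ 1.5 mA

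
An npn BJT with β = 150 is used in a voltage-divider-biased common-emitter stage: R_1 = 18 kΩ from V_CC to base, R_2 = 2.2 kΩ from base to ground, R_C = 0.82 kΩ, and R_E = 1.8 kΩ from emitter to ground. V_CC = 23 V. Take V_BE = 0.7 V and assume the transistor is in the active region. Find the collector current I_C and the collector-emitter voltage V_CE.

I_C ≈ 0.99 mA, V_CE ≈ 20 V

Thevenize the base divider: V_Th = V_CC·R_2/(R_1+R_2) = 23×2.2/20.2 = 2.5 V, R_Th = R_1‖R_2 = 1.96 kΩ.
Base-emitter loop: V_Th = I_B·R_Th + V_BE + (β+1)I_B·R_E, so I_B = (2.5 − 0.7) / (1.96 + 151×1.8) = 0.00659 mA.
I_C = β·I_B = 150×0.00659 = 0.989 mA, and I_E = (β+1)I_B = 0.996 mA.
V_CE = V_CC − I_C·R_C − I_E·R_E = 23 − 0.989×0.82 − 0.996×1.8 = 20.4 V.
V_CE = 20.4 V > 0.2 V confirms active-region operation.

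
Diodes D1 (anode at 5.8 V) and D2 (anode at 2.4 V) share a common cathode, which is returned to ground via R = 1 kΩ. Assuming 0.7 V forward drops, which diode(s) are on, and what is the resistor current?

Only D1 conducts; I_R ≈ 5.1 mA

Assume both conduct. Then node N would need to be at both 5.8−0.7 = 5.1 V and 2.4−0.7 = 1.7 V, which is impossible.
Assume only D1 conducts: V_N = 5.8 − 0.7 = 5.1 V, so I_R = 5.1/1 = 5.1 mA.
Check D2: its anode-to-cathode voltage is 2.4 − 5.1 = -2.7 V < 0.7 V, so it is off. The assumption is consistent.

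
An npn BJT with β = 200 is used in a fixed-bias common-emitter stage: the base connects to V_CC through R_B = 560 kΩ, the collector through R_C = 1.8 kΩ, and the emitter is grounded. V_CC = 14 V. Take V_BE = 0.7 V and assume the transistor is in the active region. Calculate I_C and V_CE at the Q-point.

I_C ≈ 4.8 mA, V_CE ≈ 5.4 V

Base loop: V_CC = I_B·R_B + V_BE, so I_B = (14 − 0.7)/560 kΩ = 0.0238 mA.
In the active region I_C = β·I_B = 200 × 0.0238 = 4.75 mA.
Collector loop: V_CE = V_CC − I_C·R_C = 14 − 4.75×1.8 = 5.45 V.
Since V_CE = 5.45 V > V_CE(sat) ≈ 0.2 V, the transistor is in the active region as assumed.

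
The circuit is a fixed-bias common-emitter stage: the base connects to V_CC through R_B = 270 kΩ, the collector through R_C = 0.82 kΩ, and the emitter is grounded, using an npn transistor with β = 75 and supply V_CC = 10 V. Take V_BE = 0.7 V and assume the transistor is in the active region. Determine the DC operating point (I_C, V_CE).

Base loop: V_CC = I_B·R_B + V_BE, so I_B = (10 − 0.7)/270 kΩ = 0.0344 mA.
In the active region I_C = β·I_B = 75 × 0.0344 = 2.58 mA.
Collector loop: V_CE = V_CC − I_C·R_C = 10 − 2.58×0.82 = 7.88 V.
Since V_CE = 7.88 V > V_CE(sat) ≈ 0.2 V, the transistor is in the active region as assumed.

I_C ≈ 2.6 mA, V_CE ≈ 7.9 V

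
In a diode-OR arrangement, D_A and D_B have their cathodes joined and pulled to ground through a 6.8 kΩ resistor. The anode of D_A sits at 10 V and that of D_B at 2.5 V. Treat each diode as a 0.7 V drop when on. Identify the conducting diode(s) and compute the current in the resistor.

Only D_A conducts; I_R ≈ 1.4 mA

Assume both conduct. Then node N would need to be at both 10−0.7 = 9.3 V and 2.5−0.7 = 1.8 V, which is impossible.
Assume only D_A conducts: V_N = 10 − 0.7 = 9.3 V, so I_R = 9.3/6.8 = 1.37 mA.
Check D_B: its anode-to-cathode voltage is 2.5 − 9.3 = -6.8 V < 0.7 V, so it is off. The assumption is consistent.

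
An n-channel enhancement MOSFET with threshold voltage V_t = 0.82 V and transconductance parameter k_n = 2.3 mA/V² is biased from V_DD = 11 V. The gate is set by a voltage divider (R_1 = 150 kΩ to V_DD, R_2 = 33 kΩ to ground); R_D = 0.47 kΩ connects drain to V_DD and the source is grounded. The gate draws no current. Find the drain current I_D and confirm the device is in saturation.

V_G = V_DD·R_2/(R_1+R_2) = 11×33/183 = 1.98 V. With the source grounded, V_GS = V_G = 1.98 V.
Assume saturation: I_D = (k_n/2)(V_GS − V_t)² = (2.3/2)×(1.98 − 0.82)² = 1.15×1.16² = 1.56 mA.
V_DS = V_DD − I_D·R_D = 11 − 1.56×0.47 = 10.3 V.
Saturation requires V_DS ≥ V_GS − V_t = 1.16 V; 10.3 ≥ 1.16 ✓.

I_D ≈ 1.6 mA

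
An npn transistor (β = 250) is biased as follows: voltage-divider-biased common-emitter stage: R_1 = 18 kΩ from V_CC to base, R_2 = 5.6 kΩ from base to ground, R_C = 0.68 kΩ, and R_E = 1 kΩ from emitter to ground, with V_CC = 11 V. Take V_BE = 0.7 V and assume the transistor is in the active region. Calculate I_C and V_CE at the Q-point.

I_C ≈ 1.9 mA, V_CE ≈ 7.8 V

Thevenize the base divider: V_Th = V_CC·R_2/(R_1+R_2) = 11×5.6/23.6 = 2.61 V, R_Th = R_1‖R_2 = 4.27 kΩ.
Base-emitter loop: V_Th = I_B·R_Th + V_BE + (β+1)I_B·R_E, so I_B = (2.61 − 0.7) / (4.27 + 251×1) = 0.00748 mA.
I_C = β·I_B = 250×0.00748 = 1.87 mA, and I_E = (β+1)I_B = 1.88 mA.
V_CE = V_CC − I_C·R_C − I_E·R_E = 11 − 1.87×0.68 − 1.88×1 = 7.85 V.
V_CE = 7.85 V > 0.2 V confirms active-region operation.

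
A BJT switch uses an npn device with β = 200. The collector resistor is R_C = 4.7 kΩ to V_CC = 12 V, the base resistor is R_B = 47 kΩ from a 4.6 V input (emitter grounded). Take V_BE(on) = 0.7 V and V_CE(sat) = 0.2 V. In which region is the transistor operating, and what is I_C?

saturation; I_C ≈ 2.5 mA

Assume active: I_B = (4.6 − 0.7)/47 = 0.083 mA, giving I_C = β·I_B = 16.6 mA.
But then V_CE = 12 − 16.6×4.7 = -66 V < V_CE(sat) = 0.2 V — impossible in the active region.
So the transistor is saturated. With V_CE = 0.2 V, I_C = (V_CC − 0.2)/R_C = 11.8/4.7 = 2.51 mA.
Check: β·I_B = 16.6 mA > I_C = 2.51 mA, confirming saturation.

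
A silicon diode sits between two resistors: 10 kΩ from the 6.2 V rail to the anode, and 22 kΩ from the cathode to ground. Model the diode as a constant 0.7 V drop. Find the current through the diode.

I ≈ 0.17 mA

The two resistors are in series with the diode, so KVL gives 6.2 = I·10 + 0.7 + I·22.
I = (6.2 − 0.7) / (10 + 22) kΩ = 5.5 / 32 = 0.172 mA.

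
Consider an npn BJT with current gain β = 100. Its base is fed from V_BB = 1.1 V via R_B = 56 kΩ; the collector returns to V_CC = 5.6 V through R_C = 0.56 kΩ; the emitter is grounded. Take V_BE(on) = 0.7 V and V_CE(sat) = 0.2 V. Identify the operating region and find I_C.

Assume active. Base-emitter loop: I_B = (V_BB − V_BE)/R_B = (1.1 − 0.7)/56 = 0.00714 mA.
I_C = β·I_B = 100×0.00714 = 0.714 mA.
V_CE = V_CC − I_C·R_C = 5.6 − 0.714×0.56 = 5.2 V > V_CE(sat), so the active-region assumption holds.

active; I_C ≈ 0.71 mA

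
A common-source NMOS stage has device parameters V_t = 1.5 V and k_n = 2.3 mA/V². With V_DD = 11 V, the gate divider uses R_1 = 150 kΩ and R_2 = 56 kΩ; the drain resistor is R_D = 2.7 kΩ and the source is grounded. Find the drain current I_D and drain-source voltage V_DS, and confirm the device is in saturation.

V_G = V_DD·R_2/(R_1+R_2) = 11×56/206 = 2.99 V. With the source grounded, V_GS = V_G = 2.99 V.
Assume saturation: I_D = (k_n/2)(V_GS − V_t)² = (2.3/2)×(2.99 − 1.5)² = 1.15×1.49² = 2.55 mA.
V_DS = V_DD − I_D·R_D = 11 − 2.55×2.7 = 4.1 V.
Saturation requires V_DS ≥ V_GS − V_t = 1.49 V; 4.1 ≥ 1.49 ✓.

I_D ≈ 2.6 mA, V_DS ≈ 4.1 V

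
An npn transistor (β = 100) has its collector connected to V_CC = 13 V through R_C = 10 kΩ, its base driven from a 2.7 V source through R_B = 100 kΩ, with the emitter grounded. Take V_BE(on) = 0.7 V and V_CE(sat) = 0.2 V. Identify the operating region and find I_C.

Assume active: I_B = (2.7 − 0.7)/100 = 0.02 mA, giving I_C = β·I_B = 2 mA.
But then V_CE = 13 − 2×10 = -7 V < V_CE(sat) = 0.2 V — impossible in the active region.
So the transistor is saturated. With V_CE = 0.2 V, I_C = (V_CC − 0.2)/R_C = 12.8/10 = 1.28 mA.
Check: β·I_B = 2 mA > I_C = 1.28 mA, confirming saturation.

saturation; I_C ≈ 1.3 mA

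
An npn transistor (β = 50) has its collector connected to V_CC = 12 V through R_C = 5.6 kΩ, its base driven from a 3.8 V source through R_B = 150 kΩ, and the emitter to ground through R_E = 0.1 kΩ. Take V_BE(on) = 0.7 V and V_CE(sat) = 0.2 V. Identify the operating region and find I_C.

active; I_C ≈ 1 mA

Assume active. Base-emitter loop: I_B = (V_BB − V_BE)/(R_B + (β+1)R_E) = (3.8 − 0.7)/(150 + 51×0.1) = 0.02 mA.
I_C = β·I_B = 50×0.02 = 0.999 mA.
V_CE = V_CC − I_C·R_C − I_E·R_E = 12 − 0.999×5.6 − 1.02×0.1 = 6.3 V > V_CE(sat), so the active-region assumption holds.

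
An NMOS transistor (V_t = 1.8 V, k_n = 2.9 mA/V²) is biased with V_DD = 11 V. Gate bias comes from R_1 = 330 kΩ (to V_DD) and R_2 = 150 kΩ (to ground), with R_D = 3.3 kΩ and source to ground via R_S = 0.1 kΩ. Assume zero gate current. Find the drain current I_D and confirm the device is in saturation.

V_G = V_DD·R_2/(R_1+R_2) = 11×150/480 = 3.44 V.
Assume saturation: I_D = (k_n/2)(V_GS − V_t)² with V_GS = V_G − I_D·R_S = 3.44 − 0.1·I_D.
Substituting gives 0.0145·I_D² − 1.47·I_D + 3.89 = 0, with roots I_D = 2.71 or 99 mA.
The root I_D = 99 mA gives V_GS = -6.46 V ≤ V_t, so take I_D = 2.71 mA.
Then V_GS = 3.17 V and V_DS = V_DD − I_D(R_D+R_S) = 11 − 2.71×3.4 = 1.79 V.
Saturation requires V_DS ≥ V_GS − V_t = 1.37 V; 1.79 ≥ 1.37 ✓.

I_D ≈ 2.7 mA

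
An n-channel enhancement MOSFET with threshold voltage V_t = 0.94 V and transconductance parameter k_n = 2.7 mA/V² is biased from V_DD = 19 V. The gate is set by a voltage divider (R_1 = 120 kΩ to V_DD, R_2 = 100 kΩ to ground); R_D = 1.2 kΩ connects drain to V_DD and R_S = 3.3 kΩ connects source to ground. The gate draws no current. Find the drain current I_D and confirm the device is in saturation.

I_D ≈ 2 mA

V_G = V_DD·R_2/(R_1+R_2) = 19×100/220 = 8.64 V.
Assume saturation: I_D = (k_n/2)(V_GS − V_t)² with V_GS = V_G − I_D·R_S = 8.64 − 3.3·I_D.
Substituting gives 14.7·I_D² − 69.6·I_D + 80 = 0, with roots I_D = 1.97 or 2.77 mA.
The root I_D = 2.77 mA gives V_GS = -0.491 V ≤ V_t, so take I_D = 1.97 mA.
Then V_GS = 2.15 V and V_DS = V_DD − I_D(R_D+R_S) = 19 − 1.97×4.5 = 10.2 V.
Saturation requires V_DS ≥ V_GS − V_t = 1.21 V; 10.2 ≥ 1.21 ✓.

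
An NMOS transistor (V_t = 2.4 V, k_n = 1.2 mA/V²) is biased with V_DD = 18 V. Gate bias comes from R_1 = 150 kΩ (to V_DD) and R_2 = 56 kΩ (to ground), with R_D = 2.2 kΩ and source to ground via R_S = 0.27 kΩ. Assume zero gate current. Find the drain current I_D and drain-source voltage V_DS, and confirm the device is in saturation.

V_G = V_DD·R_2/(R_1+R_2) = 18×56/206 = 4.89 V.
Assume saturation: I_D = (k_n/2)(V_GS − V_t)² with V_GS = V_G − I_D·R_S = 4.89 − 0.27·I_D.
Substituting gives 0.0437·I_D² − 1.81·I_D + 3.73 = 0, with roots I_D = 2.18 or 39.2 mA.
The root I_D = 39.2 mA gives V_GS = -5.68 V ≤ V_t, so take I_D = 2.18 mA.
Then V_GS = 4.31 V and V_DS = V_DD − I_D(R_D+R_S) = 18 − 2.18×2.47 = 12.6 V.
Saturation requires V_DS ≥ V_GS − V_t = 1.91 V; 12.6 ≥ 1.91 ✓.

I_D ≈ 2.2 mA, V_DS ≈ 13 V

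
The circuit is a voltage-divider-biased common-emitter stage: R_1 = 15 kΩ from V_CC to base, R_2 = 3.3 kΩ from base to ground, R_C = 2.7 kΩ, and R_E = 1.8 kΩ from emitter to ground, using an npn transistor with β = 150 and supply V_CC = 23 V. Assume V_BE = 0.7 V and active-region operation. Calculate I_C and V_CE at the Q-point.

I_C ≈ 1.9 mA, V_CE ≈ 14 V

Thevenize the base divider: V_Th = V_CC·R_2/(R_1+R_2) = 23×3.3/18.3 = 4.15 V, R_Th = R_1‖R_2 = 2.7 kΩ.
Base-emitter loop: V_Th = I_B·R_Th + V_BE + (β+1)I_B·R_E, so I_B = (4.15 − 0.7) / (2.7 + 151×1.8) = 0.0126 mA.
I_C = β·I_B = 150×0.0126 = 1.88 mA, and I_E = (β+1)I_B = 1.9 mA.
V_CE = V_CC − I_C·R_C − I_E·R_E = 23 − 1.88×2.7 − 1.9×1.8 = 14.5 V.
V_CE = 14.5 V > 0.2 V confirms active-region operation.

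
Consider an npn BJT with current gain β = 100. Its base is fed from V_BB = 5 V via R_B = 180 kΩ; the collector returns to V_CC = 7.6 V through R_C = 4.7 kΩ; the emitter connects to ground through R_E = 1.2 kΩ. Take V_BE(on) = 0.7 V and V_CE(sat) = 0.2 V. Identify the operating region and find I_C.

saturation; I_C ≈ 1.3 mA

Assume active: I_B = (5 − 0.7)/(180 + 101×1.2) = 0.0143 mA, I_C = β·I_B = 1.43 mA.
Then V_CE = 7.6 − 1.43×4.7 − 1.44×1.2 = -0.84 V < 0.2 V — the active assumption fails.
Re-solve with V_CE = 0.2 V. KCL at the emitter: V_E/R_E = (V_BB−0.7−V_E)/R_B + (V_CC−0.2−V_E)/R_C, giving V_E = 1.52 V.
I_C = (V_CC − 0.2 − V_E)/R_C = (7.4 − 1.52)/4.7 = 1.25 mA.
Check: I_B = (4.3 − 1.52)/180 = 0.0154 mA, and β·I_B = 1.54 mA > I_C, confirming saturation.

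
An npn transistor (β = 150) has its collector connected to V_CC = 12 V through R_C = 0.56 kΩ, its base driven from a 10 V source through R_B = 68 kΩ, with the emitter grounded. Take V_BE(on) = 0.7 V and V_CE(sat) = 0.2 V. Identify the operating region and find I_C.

active; I_C ≈ 21 mA

Assume active. Base-emitter loop: I_B = (V_BB − V_BE)/R_B = (10 − 0.7)/68 = 0.137 mA.
I_C = β·I_B = 150×0.137 = 20.5 mA.
V_CE = V_CC − I_C·R_C = 12 − 20.5×0.56 = 0.512 V > V_CE(sat), so the active-region assumption holds.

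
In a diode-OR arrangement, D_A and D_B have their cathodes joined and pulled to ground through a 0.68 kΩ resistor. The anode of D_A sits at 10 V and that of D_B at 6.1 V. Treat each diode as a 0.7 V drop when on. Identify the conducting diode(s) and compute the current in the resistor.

Assume both conduct. Then node N would need to be at both 10−0.7 = 9.3 V and 6.1−0.7 = 5.4 V, which is impossible.
Assume only D_A conducts: V_N = 10 − 0.7 = 9.3 V, so I_R = 9.3/0.68 = 13.7 mA.
Check D_B: its anode-to-cathode voltage is 6.1 − 9.3 = -3.2 V < 0.7 V, so it is off. The assumption is consistent.

Only D_A conducts; I_R ≈ 14 mA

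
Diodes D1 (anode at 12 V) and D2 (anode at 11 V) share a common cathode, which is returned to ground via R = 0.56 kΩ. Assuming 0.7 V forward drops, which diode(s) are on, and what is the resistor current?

Only D1 conducts; I_R ≈ 20 mA

Assume both conduct. Then node N would need to be at both 12−0.7 = 11.3 V and 11−0.7 = 10.3 V, which is impossible.
Assume only D1 conducts: V_N = 12 − 0.7 = 11.3 V, so I_R = 11.3/0.56 = 20.2 mA.
Check D2: its anode-to-cathode voltage is 11 − 11.3 = -0.3 V < 0.7 V, so it is off. The assumption is consistent.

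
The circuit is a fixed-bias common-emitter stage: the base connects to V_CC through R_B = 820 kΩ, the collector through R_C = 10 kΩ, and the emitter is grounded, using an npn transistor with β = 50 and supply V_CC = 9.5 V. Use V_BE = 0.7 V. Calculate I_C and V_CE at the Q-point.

I_C ≈ 0.54 mA, V_CE ≈ 4.1 V

Base loop: V_CC = I_B·R_B + V_BE, so I_B = (9.5 − 0.7)/820 kΩ = 0.0107 mA.
In the active region I_C = β·I_B = 50 × 0.0107 = 0.537 mA.
Collector loop: V_CE = V_CC − I_C·R_C = 9.5 − 0.537×10 = 4.13 V.
Since V_CE = 4.13 V > V_CE(sat) ≈ 0.2 V, the transistor is in the active region as assumed.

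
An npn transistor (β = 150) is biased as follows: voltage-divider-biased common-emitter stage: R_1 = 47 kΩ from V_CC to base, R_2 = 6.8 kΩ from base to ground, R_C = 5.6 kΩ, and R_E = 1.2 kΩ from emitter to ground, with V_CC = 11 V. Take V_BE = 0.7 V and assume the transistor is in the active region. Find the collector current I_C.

I_C ≈ 0.55 mA

Thevenize the base divider: V_Th = V_CC·R_2/(R_1+R_2) = 11×6.8/53.8 = 1.39 V, R_Th = R_1‖R_2 = 5.94 kΩ.
Base-emitter loop: V_Th = I_B·R_Th + V_BE + (β+1)I_B·R_E, so I_B = (1.39 − 0.7) / (5.94 + 151×1.2) = 0.00369 mA.
I_C = β·I_B = 150×0.00369 = 0.553 mA, and I_E = (β+1)I_B = 0.557 mA.
V_CE = V_CC − I_C·R_C − I_E·R_E = 11 − 0.553×5.6 − 0.557×1.2 = 7.23 V.
V_CE = 7.23 V > 0.2 V confirms active-region operation.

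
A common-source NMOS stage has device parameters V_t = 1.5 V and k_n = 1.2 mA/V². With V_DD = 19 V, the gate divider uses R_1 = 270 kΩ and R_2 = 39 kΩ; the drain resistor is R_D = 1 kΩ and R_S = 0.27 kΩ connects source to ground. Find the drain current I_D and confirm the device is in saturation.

V_G = V_DD·R_2/(R_1+R_2) = 19×39/309 = 2.4 V.
Assume saturation: I_D = (k_n/2)(V_GS − V_t)² with V_GS = V_G − I_D·R_S = 2.4 − 0.27·I_D.
Substituting gives 0.0437·I_D² − 1.29·I_D + 0.484 = 0, with roots I_D = 0.38 or 29.1 mA.
The root I_D = 29.1 mA gives V_GS = -5.47 V ≤ V_t, so take I_D = 0.38 mA.
Then V_GS = 2.3 V and V_DS = V_DD − I_D(R_D+R_S) = 19 − 0.38×1.27 = 18.5 V.
Saturation requires V_DS ≥ V_GS − V_t = 0.796 V; 18.5 ≥ 0.796 ✓.

I_D ≈ 0.38 mA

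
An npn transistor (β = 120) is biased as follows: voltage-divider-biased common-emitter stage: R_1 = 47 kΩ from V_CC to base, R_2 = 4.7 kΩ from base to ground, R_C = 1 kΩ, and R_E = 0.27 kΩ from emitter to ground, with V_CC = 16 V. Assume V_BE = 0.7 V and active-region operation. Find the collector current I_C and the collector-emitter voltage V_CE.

I_C ≈ 2.5 mA, V_CE ≈ 13 V

Thevenize the base divider: V_Th = V_CC·R_2/(R_1+R_2) = 16×4.7/51.7 = 1.45 V, R_Th = R_1‖R_2 = 4.27 kΩ.
Base-emitter loop: V_Th = I_B·R_Th + V_BE + (β+1)I_B·R_E, so I_B = (1.45 − 0.7) / (4.27 + 121×0.27) = 0.0204 mA.
I_C = β·I_B = 120×0.0204 = 2.45 mA, and I_E = (β+1)I_B = 2.47 mA.
V_CE = V_CC − I_C·R_C − I_E·R_E = 16 − 2.45×1 − 2.47×0.27 = 12.9 V.
V_CE = 12.9 V > 0.2 V confirms active-region operation.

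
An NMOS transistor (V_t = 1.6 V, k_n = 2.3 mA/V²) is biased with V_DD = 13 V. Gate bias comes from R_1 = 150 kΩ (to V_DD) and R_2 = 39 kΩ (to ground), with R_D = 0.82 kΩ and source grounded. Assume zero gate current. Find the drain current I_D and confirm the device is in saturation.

V_G = V_DD·R_2/(R_1+R_2) = 13×39/189 = 2.68 V. With the source grounded, V_GS = V_G = 2.68 V.
Assume saturation: I_D = (k_n/2)(V_GS − V_t)² = (2.3/2)×(2.68 − 1.6)² = 1.15×1.08² = 1.35 mA.
V_DS = V_DD − I_D·R_D = 13 − 1.35×0.82 = 11.9 V.
Saturation requires V_DS ≥ V_GS − V_t = 1.08 V; 11.9 ≥ 1.08 ✓.

I_D ≈ 1.3 mA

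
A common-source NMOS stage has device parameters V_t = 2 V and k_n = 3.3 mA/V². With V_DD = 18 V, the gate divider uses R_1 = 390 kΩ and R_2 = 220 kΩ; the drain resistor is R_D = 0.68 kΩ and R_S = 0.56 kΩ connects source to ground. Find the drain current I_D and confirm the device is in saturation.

I_D ≈ 4.9 mA

V_G = V_DD·R_2/(R_1+R_2) = 18×220/610 = 6.49 V.
Assume saturation: I_D = (k_n/2)(V_GS − V_t)² with V_GS = V_G − I_D·R_S = 6.49 − 0.56·I_D.
Substituting gives 0.517·I_D² − 9.3·I_D + 33.3 = 0, with roots I_D = 4.93 or 13 mA.
The root I_D = 13 mA gives V_GS = -0.811 V ≤ V_t, so take I_D = 4.93 mA.
Then V_GS = 3.73 V and V_DS = V_DD − I_D(R_D+R_S) = 18 − 4.93×1.24 = 11.9 V.
Saturation requires V_DS ≥ V_GS − V_t = 1.73 V; 11.9 ≥ 1.73 ✓.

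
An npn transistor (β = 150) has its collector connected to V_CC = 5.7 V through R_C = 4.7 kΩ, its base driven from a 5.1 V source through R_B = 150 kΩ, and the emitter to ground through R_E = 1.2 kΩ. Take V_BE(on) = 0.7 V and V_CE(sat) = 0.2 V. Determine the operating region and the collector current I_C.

saturation; I_C ≈ 0.93 mA

Assume active: I_B = (5.1 − 0.7)/(150 + 151×1.2) = 0.0133 mA, I_C = β·I_B = 1.99 mA.
Then V_CE = 5.7 − 1.99×4.7 − 2.01×1.2 = -6.07 V < 0.2 V — the active assumption fails.
Re-solve with V_CE = 0.2 V. KCL at the emitter: V_E/R_E = (V_BB−0.7−V_E)/R_B + (V_CC−0.2−V_E)/R_C, giving V_E = 1.14 V.
I_C = (V_CC − 0.2 − V_E)/R_C = (5.5 − 1.14)/4.7 = 0.928 mA.
Check: I_B = (4.4 − 1.14)/150 = 0.0217 mA, and β·I_B = 3.26 mA > I_C, confirming saturation.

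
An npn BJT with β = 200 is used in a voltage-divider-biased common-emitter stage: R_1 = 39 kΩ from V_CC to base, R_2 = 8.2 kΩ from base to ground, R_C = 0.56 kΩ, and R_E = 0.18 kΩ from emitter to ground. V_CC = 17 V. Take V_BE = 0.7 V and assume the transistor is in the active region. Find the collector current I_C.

I_C ≈ 10 mA

Thevenize the base divider: V_Th = V_CC·R_2/(R_1+R_2) = 17×8.2/47.2 = 2.95 V, R_Th = R_1‖R_2 = 6.78 kΩ.
Base-emitter loop: V_Th = I_B·R_Th + V_BE + (β+1)I_B·R_E, so I_B = (2.95 − 0.7) / (6.78 + 201×0.18) = 0.0525 mA.
I_C = β·I_B = 200×0.0525 = 10.5 mA, and I_E = (β+1)I_B = 10.5 mA.
V_CE = V_CC − I_C·R_C − I_E·R_E = 17 − 10.5×0.56 − 10.5×0.18 = 9.23 V.
V_CE = 9.23 V > 0.2 V confirms active-region operation.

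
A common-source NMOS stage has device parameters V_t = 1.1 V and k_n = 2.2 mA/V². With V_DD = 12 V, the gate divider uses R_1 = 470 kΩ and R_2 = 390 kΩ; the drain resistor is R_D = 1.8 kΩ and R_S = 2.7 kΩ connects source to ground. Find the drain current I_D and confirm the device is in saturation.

I_D ≈ 1.2 mA

V_G = V_DD·R_2/(R_1+R_2) = 12×390/860 = 5.44 V.
Assume saturation: I_D = (k_n/2)(V_GS − V_t)² with V_GS = V_G − I_D·R_S = 5.44 − 2.7·I_D.
Substituting gives 8.02·I_D² − 26.8·I_D + 20.7 = 0, with roots I_D = 1.22 or 2.12 mA.
The root I_D = 2.12 mA gives V_GS = -0.289 V ≤ V_t, so take I_D = 1.22 mA.
Then V_GS = 2.15 V and V_DS = V_DD − I_D(R_D+R_S) = 12 − 1.22×4.5 = 6.52 V.
Saturation requires V_DS ≥ V_GS − V_t = 1.05 V; 6.52 ≥ 1.05 ✓.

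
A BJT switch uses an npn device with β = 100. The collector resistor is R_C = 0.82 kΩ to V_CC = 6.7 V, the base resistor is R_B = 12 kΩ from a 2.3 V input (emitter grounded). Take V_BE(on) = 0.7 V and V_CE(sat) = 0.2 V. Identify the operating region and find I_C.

saturation; I_C ≈ 7.9 mA

Assume active: I_B = (2.3 − 0.7)/12 = 0.133 mA, giving I_C = β·I_B = 13.3 mA.
But then V_CE = 6.7 − 13.3×0.82 = -4.23 V < V_CE(sat) = 0.2 V — impossible in the active region.
So the transistor is saturated. With V_CE = 0.2 V, I_C = (V_CC − 0.2)/R_C = 6.5/0.82 = 7.93 mA.
Check: β·I_B = 13.3 mA > I_C = 7.93 mA, confirming saturation.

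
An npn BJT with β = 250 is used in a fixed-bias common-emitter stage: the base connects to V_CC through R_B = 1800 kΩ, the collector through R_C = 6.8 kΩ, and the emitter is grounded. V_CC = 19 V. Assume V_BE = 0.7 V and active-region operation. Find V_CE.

V_CE ≈ 1.7 V

Base loop: V_CC = I_B·R_B + V_BE, so I_B = (19 − 0.7)/1800 kΩ = 0.0102 mA.
In the active region I_C = β·I_B = 250 × 0.0102 = 2.54 mA.
Collector loop: V_CE = V_CC − I_C·R_C = 19 − 2.54×6.8 = 1.72 V.
Since V_CE = 1.72 V > V_CE(sat) ≈ 0.2 V, the transistor is in the active region as assumed.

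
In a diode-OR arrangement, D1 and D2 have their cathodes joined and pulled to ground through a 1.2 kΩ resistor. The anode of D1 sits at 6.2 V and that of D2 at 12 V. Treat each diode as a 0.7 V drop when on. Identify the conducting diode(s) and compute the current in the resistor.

Only D2 conducts; I_R ≈ 9.4 mA

Assume both conduct. Then node N would need to be at both 6.2−0.7 = 5.5 V and 12−0.7 = 11.3 V, which is impossible.
Assume only D2 conducts: V_N = 12 − 0.7 = 11.3 V, so I_R = 11.3/1.2 = 9.42 mA.
Check D1: its anode-to-cathode voltage is 6.2 − 11.3 = -5.1 V < 0.7 V, so it is off. The assumption is consistent.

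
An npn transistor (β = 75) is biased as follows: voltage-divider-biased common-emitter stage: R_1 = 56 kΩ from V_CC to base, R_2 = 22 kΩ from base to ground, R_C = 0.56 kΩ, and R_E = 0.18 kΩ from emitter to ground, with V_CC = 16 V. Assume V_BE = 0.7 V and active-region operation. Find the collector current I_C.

I_C ≈ 9.7 mA

Thevenize the base divider: V_Th = V_CC·R_2/(R_1+R_2) = 16×22/78 = 4.51 V, R_Th = R_1‖R_2 = 15.8 kΩ.
Base-emitter loop: V_Th = I_B·R_Th + V_BE + (β+1)I_B·R_E, so I_B = (4.51 − 0.7) / (15.8 + 76×0.18) = 0.129 mA.
I_C = β·I_B = 75×0.129 = 9.7 mA, and I_E = (β+1)I_B = 9.83 mA.
V_CE = V_CC − I_C·R_C − I_E·R_E = 16 − 9.7×0.56 − 9.83×0.18 = 8.8 V.
V_CE = 8.8 V > 0.2 V confirms active-region operation.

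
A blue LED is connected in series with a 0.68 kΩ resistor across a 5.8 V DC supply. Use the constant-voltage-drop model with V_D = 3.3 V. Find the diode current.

I ≈ 3.7 mA

KVL around the loop: 5.8 = V_D + I·R = 3.3 + I × 0.68 kΩ.
So I = (5.8 − 3.3) / 0.68 kΩ = 2.5 / 0.68 = 3.68 mA.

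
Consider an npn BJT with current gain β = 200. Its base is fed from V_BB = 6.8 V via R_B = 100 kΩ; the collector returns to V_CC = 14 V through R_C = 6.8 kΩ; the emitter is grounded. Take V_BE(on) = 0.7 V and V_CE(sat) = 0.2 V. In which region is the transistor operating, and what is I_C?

saturation; I_C ≈ 2 mA

Assume active: I_B = (6.8 − 0.7)/100 = 0.061 mA, giving I_C = β·I_B = 12.2 mA.
But then V_CE = 14 − 12.2×6.8 = -69 V < V_CE(sat) = 0.2 V — impossible in the active region.
So the transistor is saturated. With V_CE = 0.2 V, I_C = (V_CC − 0.2)/R_C = 13.8/6.8 = 2.03 mA.
Check: β·I_B = 12.2 mA > I_C = 2.03 mA, confirming saturation.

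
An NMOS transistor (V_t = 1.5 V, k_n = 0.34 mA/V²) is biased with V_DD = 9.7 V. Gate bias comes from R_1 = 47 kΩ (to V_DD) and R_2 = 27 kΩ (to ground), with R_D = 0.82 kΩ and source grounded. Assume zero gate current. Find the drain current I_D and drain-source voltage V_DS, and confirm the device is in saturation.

V_G = V_DD·R_2/(R_1+R_2) = 9.7×27/74 = 3.54 V. With the source grounded, V_GS = V_G = 3.54 V.
Assume saturation: I_D = (k_n/2)(V_GS − V_t)² = (0.34/2)×(3.54 − 1.5)² = 0.17×2.04² = 0.707 mA.
V_DS = V_DD − I_D·R_D = 9.7 − 0.707×0.82 = 9.12 V.
Saturation requires V_DS ≥ V_GS − V_t = 2.04 V; 9.12 ≥ 2.04 ✓.

I_D ≈ 0.71 mA, V_DS ≈ 9.1 V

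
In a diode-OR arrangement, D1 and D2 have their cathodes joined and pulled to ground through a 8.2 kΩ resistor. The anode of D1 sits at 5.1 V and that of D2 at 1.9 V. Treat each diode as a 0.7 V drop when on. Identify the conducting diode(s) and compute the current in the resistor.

Only D1 conducts; I_R ≈ 0.54 mA

Assume both conduct. Then node N would need to be at both 5.1−0.7 = 4.4 V and 1.9−0.7 = 1.2 V, which is impossible.
Assume only D1 conducts: V_N = 5.1 − 0.7 = 4.4 V, so I_R = 4.4/8.2 = 0.537 mA.
Check D2: its anode-to-cathode voltage is 1.9 − 4.4 = -2.5 V < 0.7 V, so it is off. The assumption is consistent.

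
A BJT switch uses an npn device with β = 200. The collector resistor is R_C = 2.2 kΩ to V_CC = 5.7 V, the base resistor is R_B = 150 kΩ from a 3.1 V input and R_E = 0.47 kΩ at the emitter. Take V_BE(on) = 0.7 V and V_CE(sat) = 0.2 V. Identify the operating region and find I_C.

Assume active. Base-emitter loop: I_B = (V_BB − V_BE)/(R_B + (β+1)R_E) = (3.1 − 0.7)/(150 + 201×0.47) = 0.00982 mA.
I_C = β·I_B = 200×0.00982 = 1.96 mA.
V_CE = V_CC − I_C·R_C − I_E·R_E = 5.7 − 1.96×2.2 − 1.97×0.47 = 0.453 V > V_CE(sat), so the active-region assumption holds.

active; I_C ≈ 2 mA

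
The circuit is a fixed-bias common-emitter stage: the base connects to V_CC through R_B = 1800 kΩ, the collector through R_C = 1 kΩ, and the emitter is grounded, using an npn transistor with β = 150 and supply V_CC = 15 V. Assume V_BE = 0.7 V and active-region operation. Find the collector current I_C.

Base loop: V_CC = I_B·R_B + V_BE, so I_B = (15 − 0.7)/1800 kΩ = 0.00794 mA.
In the active region I_C = β·I_B = 150 × 0.00794 = 1.19 mA.
Collector loop: V_CE = V_CC − I_C·R_C = 15 − 1.19×1 = 13.8 V.
Since V_CE = 13.8 V > V_CE(sat) ≈ 0.2 V, the transistor is in the active region as assumed.

I_C ≈ 1.2 mA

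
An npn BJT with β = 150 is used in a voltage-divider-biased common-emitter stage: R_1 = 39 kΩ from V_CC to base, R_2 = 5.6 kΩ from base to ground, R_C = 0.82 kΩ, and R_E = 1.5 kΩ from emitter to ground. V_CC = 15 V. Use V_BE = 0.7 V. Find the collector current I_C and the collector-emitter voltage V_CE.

Thevenize the base divider: V_Th = V_CC·R_2/(R_1+R_2) = 15×5.6/44.6 = 1.88 V, R_Th = R_1‖R_2 = 4.9 kΩ.
Base-emitter loop: V_Th = I_B·R_Th + V_BE + (β+1)I_B·R_E, so I_B = (1.88 − 0.7) / (4.9 + 151×1.5) = 0.00511 mA.
I_C = β·I_B = 150×0.00511 = 0.767 mA, and I_E = (β+1)I_B = 0.772 mA.
V_CE = V_CC − I_C·R_C − I_E·R_E = 15 − 0.767×0.82 − 0.772×1.5 = 13.2 V.
V_CE = 13.2 V > 0.2 V confirms active-region operation.

I_C ≈ 0.77 mA, V_CE ≈ 13 V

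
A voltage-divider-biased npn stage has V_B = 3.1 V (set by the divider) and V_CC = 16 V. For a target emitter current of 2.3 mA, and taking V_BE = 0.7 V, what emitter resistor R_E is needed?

V_E = V_B − V_BE = 3.1 − 0.7 = 2.4 V.
R_E = V_E / I_E = 2.4 / 2.3 = 1.04 kΩ.

R_E ≈ 1 kΩ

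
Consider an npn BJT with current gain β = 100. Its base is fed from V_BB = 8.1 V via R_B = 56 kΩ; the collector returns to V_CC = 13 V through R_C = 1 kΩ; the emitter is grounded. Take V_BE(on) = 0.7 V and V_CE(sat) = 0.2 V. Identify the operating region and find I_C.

Assume active: I_B = (8.1 − 0.7)/56 = 0.132 mA, giving I_C = β·I_B = 13.2 mA.
But then V_CE = 13 − 13.2×1 = -0.214 V < V_CE(sat) = 0.2 V — impossible in the active region.
So the transistor is saturated. With V_CE = 0.2 V, I_C = (V_CC − 0.2)/R_C = 12.8/1 = 12.8 mA.
Check: β·I_B = 13.2 mA > I_C = 12.8 mA, confirming saturation.

saturation; I_C ≈ 13 mA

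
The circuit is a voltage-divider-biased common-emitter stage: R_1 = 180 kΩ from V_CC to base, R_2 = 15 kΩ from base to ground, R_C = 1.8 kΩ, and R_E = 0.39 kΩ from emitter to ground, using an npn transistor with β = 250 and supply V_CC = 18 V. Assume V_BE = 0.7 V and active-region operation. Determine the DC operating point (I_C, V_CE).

Thevenize the base divider: V_Th = V_CC·R_2/(R_1+R_2) = 18×15/195 = 1.38 V, R_Th = R_1‖R_2 = 13.8 kΩ.
Base-emitter loop: V_Th = I_B·R_Th + V_BE + (β+1)I_B·R_E, so I_B = (1.38 − 0.7) / (13.8 + 251×0.39) = 0.00613 mA.
I_C = β·I_B = 250×0.00613 = 1.53 mA, and I_E = (β+1)I_B = 1.54 mA.
V_CE = V_CC − I_C·R_C − I_E·R_E = 18 − 1.53×1.8 − 1.54×0.39 = 14.6 V.
V_CE = 14.6 V > 0.2 V confirms active-region operation.

I_C ≈ 1.5 mA, V_CE ≈ 15 V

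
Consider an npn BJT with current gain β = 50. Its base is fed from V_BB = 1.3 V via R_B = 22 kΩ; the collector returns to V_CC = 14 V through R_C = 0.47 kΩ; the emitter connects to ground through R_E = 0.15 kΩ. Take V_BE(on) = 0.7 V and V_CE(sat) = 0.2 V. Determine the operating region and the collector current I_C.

Assume active. Base-emitter loop: I_B = (V_BB − V_BE)/(R_B + (β+1)R_E) = (1.3 − 0.7)/(22 + 51×0.15) = 0.0202 mA.
I_C = β·I_B = 50×0.0202 = 1.01 mA.
V_CE = V_CC − I_C·R_C − I_E·R_E = 14 − 1.01×0.47 − 1.03×0.15 = 13.4 V > V_CE(sat), so the active-region assumption holds.

active; I_C ≈ 1 mA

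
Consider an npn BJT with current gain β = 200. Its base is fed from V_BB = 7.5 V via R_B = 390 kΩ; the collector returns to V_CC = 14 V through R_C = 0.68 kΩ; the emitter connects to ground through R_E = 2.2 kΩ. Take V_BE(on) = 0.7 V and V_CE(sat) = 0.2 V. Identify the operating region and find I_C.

Assume active. Base-emitter loop: I_B = (V_BB − V_BE)/(R_B + (β+1)R_E) = (7.5 − 0.7)/(390 + 201×2.2) = 0.00817 mA.
I_C = β·I_B = 200×0.00817 = 1.63 mA.
V_CE = V_CC − I_C·R_C − I_E·R_E = 14 − 1.63×0.68 − 1.64×2.2 = 9.28 V > V_CE(sat), so the active-region assumption holds.

active; I_C ≈ 1.6 mA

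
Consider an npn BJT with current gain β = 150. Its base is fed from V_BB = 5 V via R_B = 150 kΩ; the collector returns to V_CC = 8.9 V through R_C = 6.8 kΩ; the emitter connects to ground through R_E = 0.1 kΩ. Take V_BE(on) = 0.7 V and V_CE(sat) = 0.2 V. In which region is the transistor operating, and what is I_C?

Assume active: I_B = (5 − 0.7)/(150 + 151×0.1) = 0.026 mA, I_C = β·I_B = 3.91 mA.
Then V_CE = 8.9 − 3.91×6.8 − 3.93×0.1 = -18.1 V < 0.2 V — the active assumption fails.
Re-solve with V_CE = 0.2 V. KCL at the emitter: V_E/R_E = (V_BB−0.7−V_E)/R_B + (V_CC−0.2−V_E)/R_C, giving V_E = 0.129 V.
I_C = (V_CC − 0.2 − V_E)/R_C = (8.7 − 0.129)/6.8 = 1.26 mA.
Check: I_B = (4.3 − 0.129)/150 = 0.0278 mA, and β·I_B = 4.17 mA > I_C, confirming saturation.

saturation; I_C ≈ 1.3 mA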